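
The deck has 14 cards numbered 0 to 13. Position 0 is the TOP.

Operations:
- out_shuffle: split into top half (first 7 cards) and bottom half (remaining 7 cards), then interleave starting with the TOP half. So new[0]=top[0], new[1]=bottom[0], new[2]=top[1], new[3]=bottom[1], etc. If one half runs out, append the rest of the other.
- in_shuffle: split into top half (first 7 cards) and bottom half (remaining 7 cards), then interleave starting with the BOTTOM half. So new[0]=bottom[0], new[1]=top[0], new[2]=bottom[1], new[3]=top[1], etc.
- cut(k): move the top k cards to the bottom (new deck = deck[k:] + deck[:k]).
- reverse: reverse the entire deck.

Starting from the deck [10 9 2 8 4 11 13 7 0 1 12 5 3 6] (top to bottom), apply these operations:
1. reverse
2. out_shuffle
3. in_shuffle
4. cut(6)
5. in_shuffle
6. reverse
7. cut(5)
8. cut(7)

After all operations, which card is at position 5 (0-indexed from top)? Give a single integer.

Answer: 2

Derivation:
After op 1 (reverse): [6 3 5 12 1 0 7 13 11 4 8 2 9 10]
After op 2 (out_shuffle): [6 13 3 11 5 4 12 8 1 2 0 9 7 10]
After op 3 (in_shuffle): [8 6 1 13 2 3 0 11 9 5 7 4 10 12]
After op 4 (cut(6)): [0 11 9 5 7 4 10 12 8 6 1 13 2 3]
After op 5 (in_shuffle): [12 0 8 11 6 9 1 5 13 7 2 4 3 10]
After op 6 (reverse): [10 3 4 2 7 13 5 1 9 6 11 8 0 12]
After op 7 (cut(5)): [13 5 1 9 6 11 8 0 12 10 3 4 2 7]
After op 8 (cut(7)): [0 12 10 3 4 2 7 13 5 1 9 6 11 8]
Position 5: card 2.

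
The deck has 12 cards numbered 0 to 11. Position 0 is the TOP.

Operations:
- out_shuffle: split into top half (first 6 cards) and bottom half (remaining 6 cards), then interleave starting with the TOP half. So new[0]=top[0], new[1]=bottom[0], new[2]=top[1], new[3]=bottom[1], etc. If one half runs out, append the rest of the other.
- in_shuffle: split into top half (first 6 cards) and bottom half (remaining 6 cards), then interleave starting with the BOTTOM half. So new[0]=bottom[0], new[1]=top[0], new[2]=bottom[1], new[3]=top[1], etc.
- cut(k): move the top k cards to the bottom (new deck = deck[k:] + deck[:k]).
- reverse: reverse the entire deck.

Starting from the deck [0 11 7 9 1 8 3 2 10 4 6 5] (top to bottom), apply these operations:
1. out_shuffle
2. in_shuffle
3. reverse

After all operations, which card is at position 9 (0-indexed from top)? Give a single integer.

Answer: 4

Derivation:
After op 1 (out_shuffle): [0 3 11 2 7 10 9 4 1 6 8 5]
After op 2 (in_shuffle): [9 0 4 3 1 11 6 2 8 7 5 10]
After op 3 (reverse): [10 5 7 8 2 6 11 1 3 4 0 9]
Position 9: card 4.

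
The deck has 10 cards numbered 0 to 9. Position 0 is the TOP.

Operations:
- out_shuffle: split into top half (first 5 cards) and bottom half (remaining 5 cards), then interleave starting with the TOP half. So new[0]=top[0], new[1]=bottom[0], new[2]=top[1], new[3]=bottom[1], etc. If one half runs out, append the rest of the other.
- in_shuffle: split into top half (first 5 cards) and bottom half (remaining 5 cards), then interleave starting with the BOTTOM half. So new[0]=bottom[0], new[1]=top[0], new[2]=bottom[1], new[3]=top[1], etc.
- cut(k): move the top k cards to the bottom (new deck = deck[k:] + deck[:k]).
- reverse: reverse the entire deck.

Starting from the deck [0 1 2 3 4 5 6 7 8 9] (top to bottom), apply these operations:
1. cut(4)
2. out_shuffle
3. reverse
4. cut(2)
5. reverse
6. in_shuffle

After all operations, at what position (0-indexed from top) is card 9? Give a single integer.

After op 1 (cut(4)): [4 5 6 7 8 9 0 1 2 3]
After op 2 (out_shuffle): [4 9 5 0 6 1 7 2 8 3]
After op 3 (reverse): [3 8 2 7 1 6 0 5 9 4]
After op 4 (cut(2)): [2 7 1 6 0 5 9 4 3 8]
After op 5 (reverse): [8 3 4 9 5 0 6 1 7 2]
After op 6 (in_shuffle): [0 8 6 3 1 4 7 9 2 5]
Card 9 is at position 7.

Answer: 7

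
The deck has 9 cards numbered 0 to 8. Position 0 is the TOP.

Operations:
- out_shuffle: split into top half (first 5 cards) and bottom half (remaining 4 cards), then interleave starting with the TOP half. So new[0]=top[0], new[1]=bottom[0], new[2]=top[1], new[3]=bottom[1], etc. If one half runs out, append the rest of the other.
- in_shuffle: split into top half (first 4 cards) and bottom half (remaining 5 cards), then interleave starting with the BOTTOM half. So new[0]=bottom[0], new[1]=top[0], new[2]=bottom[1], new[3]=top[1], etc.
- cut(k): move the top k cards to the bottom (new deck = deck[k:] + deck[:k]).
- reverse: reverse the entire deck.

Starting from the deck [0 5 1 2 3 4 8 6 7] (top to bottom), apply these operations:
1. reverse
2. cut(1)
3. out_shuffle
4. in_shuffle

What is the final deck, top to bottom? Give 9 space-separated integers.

Answer: 4 6 0 1 3 8 7 5 2

Derivation:
After op 1 (reverse): [7 6 8 4 3 2 1 5 0]
After op 2 (cut(1)): [6 8 4 3 2 1 5 0 7]
After op 3 (out_shuffle): [6 1 8 5 4 0 3 7 2]
After op 4 (in_shuffle): [4 6 0 1 3 8 7 5 2]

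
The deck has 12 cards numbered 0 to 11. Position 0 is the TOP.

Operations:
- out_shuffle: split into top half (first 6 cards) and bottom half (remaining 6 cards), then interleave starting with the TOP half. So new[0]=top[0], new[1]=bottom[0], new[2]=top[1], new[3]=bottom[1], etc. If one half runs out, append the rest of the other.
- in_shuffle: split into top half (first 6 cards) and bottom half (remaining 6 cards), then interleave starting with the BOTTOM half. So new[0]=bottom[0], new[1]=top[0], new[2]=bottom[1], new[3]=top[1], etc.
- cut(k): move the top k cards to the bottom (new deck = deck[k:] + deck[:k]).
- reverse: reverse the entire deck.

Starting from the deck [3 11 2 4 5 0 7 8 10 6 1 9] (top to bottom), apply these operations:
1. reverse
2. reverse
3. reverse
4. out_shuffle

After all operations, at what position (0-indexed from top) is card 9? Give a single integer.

Answer: 0

Derivation:
After op 1 (reverse): [9 1 6 10 8 7 0 5 4 2 11 3]
After op 2 (reverse): [3 11 2 4 5 0 7 8 10 6 1 9]
After op 3 (reverse): [9 1 6 10 8 7 0 5 4 2 11 3]
After op 4 (out_shuffle): [9 0 1 5 6 4 10 2 8 11 7 3]
Card 9 is at position 0.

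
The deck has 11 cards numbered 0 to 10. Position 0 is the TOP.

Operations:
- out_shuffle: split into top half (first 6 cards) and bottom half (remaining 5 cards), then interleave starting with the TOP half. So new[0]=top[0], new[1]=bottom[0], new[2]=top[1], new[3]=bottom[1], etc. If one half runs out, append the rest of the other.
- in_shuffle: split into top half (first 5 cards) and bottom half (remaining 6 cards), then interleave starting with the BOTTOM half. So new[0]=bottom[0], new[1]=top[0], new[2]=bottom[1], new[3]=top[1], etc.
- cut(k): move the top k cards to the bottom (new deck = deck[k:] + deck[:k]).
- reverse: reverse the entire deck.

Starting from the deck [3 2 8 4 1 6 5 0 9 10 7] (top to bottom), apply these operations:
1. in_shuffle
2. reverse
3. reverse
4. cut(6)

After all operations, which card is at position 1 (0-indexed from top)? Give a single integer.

After op 1 (in_shuffle): [6 3 5 2 0 8 9 4 10 1 7]
After op 2 (reverse): [7 1 10 4 9 8 0 2 5 3 6]
After op 3 (reverse): [6 3 5 2 0 8 9 4 10 1 7]
After op 4 (cut(6)): [9 4 10 1 7 6 3 5 2 0 8]
Position 1: card 4.

Answer: 4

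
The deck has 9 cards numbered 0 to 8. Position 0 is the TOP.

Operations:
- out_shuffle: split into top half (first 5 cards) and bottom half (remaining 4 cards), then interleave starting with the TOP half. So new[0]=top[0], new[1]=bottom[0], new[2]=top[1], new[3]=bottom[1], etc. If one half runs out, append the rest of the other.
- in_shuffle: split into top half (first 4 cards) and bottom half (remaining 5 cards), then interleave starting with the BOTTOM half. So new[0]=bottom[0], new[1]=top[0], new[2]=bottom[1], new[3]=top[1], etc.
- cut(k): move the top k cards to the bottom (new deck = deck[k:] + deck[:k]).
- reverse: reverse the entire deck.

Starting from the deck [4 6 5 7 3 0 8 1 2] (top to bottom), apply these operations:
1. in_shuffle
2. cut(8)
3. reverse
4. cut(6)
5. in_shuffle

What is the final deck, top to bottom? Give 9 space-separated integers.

Answer: 1 4 5 3 8 2 6 7 0

Derivation:
After op 1 (in_shuffle): [3 4 0 6 8 5 1 7 2]
After op 2 (cut(8)): [2 3 4 0 6 8 5 1 7]
After op 3 (reverse): [7 1 5 8 6 0 4 3 2]
After op 4 (cut(6)): [4 3 2 7 1 5 8 6 0]
After op 5 (in_shuffle): [1 4 5 3 8 2 6 7 0]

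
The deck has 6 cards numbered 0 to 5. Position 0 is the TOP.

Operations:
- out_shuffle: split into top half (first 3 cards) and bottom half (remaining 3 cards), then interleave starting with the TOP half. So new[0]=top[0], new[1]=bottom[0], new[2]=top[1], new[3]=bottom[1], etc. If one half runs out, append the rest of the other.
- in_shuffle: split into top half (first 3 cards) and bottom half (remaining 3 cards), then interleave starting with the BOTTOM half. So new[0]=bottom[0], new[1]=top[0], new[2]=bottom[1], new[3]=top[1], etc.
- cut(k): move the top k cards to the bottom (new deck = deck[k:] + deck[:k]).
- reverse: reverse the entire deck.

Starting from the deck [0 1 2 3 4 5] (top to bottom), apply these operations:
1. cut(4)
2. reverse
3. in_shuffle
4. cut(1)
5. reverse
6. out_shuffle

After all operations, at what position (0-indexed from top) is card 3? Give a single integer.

After op 1 (cut(4)): [4 5 0 1 2 3]
After op 2 (reverse): [3 2 1 0 5 4]
After op 3 (in_shuffle): [0 3 5 2 4 1]
After op 4 (cut(1)): [3 5 2 4 1 0]
After op 5 (reverse): [0 1 4 2 5 3]
After op 6 (out_shuffle): [0 2 1 5 4 3]
Card 3 is at position 5.

Answer: 5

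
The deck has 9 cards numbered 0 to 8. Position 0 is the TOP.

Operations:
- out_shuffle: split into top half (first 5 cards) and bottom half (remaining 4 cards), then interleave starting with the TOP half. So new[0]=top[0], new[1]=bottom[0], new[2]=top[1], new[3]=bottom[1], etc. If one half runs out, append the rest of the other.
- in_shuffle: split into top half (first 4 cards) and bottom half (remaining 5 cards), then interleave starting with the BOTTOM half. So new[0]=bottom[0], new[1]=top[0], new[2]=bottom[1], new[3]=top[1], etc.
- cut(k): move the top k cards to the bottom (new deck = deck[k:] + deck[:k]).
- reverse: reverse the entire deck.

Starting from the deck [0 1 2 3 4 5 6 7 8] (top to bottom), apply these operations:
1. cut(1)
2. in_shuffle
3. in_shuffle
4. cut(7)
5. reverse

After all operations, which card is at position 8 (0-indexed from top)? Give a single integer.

Answer: 2

Derivation:
After op 1 (cut(1)): [1 2 3 4 5 6 7 8 0]
After op 2 (in_shuffle): [5 1 6 2 7 3 8 4 0]
After op 3 (in_shuffle): [7 5 3 1 8 6 4 2 0]
After op 4 (cut(7)): [2 0 7 5 3 1 8 6 4]
After op 5 (reverse): [4 6 8 1 3 5 7 0 2]
Position 8: card 2.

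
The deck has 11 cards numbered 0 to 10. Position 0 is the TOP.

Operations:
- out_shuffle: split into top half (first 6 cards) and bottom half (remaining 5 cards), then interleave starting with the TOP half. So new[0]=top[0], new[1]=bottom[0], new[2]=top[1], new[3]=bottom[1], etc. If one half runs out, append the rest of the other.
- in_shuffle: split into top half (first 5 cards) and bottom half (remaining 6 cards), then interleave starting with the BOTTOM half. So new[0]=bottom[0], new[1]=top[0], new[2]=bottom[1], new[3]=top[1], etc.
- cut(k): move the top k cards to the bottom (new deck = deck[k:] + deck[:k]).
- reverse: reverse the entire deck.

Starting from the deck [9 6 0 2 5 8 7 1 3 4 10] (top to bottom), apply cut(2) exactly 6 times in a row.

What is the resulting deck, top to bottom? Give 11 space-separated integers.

After op 1 (cut(2)): [0 2 5 8 7 1 3 4 10 9 6]
After op 2 (cut(2)): [5 8 7 1 3 4 10 9 6 0 2]
After op 3 (cut(2)): [7 1 3 4 10 9 6 0 2 5 8]
After op 4 (cut(2)): [3 4 10 9 6 0 2 5 8 7 1]
After op 5 (cut(2)): [10 9 6 0 2 5 8 7 1 3 4]
After op 6 (cut(2)): [6 0 2 5 8 7 1 3 4 10 9]

Answer: 6 0 2 5 8 7 1 3 4 10 9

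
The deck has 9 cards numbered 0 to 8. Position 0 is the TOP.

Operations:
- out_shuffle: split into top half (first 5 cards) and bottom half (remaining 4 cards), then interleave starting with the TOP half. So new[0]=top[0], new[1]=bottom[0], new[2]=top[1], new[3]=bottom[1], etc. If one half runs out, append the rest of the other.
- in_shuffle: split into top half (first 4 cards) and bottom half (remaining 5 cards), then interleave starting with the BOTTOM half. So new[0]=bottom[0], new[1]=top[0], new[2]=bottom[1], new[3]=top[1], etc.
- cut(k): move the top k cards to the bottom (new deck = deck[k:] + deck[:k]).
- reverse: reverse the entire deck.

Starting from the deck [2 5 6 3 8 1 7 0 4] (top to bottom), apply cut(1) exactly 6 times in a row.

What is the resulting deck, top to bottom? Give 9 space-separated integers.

Answer: 7 0 4 2 5 6 3 8 1

Derivation:
After op 1 (cut(1)): [5 6 3 8 1 7 0 4 2]
After op 2 (cut(1)): [6 3 8 1 7 0 4 2 5]
After op 3 (cut(1)): [3 8 1 7 0 4 2 5 6]
After op 4 (cut(1)): [8 1 7 0 4 2 5 6 3]
After op 5 (cut(1)): [1 7 0 4 2 5 6 3 8]
After op 6 (cut(1)): [7 0 4 2 5 6 3 8 1]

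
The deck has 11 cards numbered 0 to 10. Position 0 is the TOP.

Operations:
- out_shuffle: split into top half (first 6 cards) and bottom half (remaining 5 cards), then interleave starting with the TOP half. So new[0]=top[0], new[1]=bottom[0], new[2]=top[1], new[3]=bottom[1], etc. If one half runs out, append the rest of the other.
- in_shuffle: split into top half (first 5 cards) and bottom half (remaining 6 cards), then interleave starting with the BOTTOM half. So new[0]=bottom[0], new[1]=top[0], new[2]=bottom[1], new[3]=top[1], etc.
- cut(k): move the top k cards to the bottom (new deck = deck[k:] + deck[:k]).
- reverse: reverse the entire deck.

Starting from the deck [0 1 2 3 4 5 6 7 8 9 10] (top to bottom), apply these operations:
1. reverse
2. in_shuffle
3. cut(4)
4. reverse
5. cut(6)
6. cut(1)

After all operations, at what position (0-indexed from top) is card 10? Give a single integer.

Answer: 6

Derivation:
After op 1 (reverse): [10 9 8 7 6 5 4 3 2 1 0]
After op 2 (in_shuffle): [5 10 4 9 3 8 2 7 1 6 0]
After op 3 (cut(4)): [3 8 2 7 1 6 0 5 10 4 9]
After op 4 (reverse): [9 4 10 5 0 6 1 7 2 8 3]
After op 5 (cut(6)): [1 7 2 8 3 9 4 10 5 0 6]
After op 6 (cut(1)): [7 2 8 3 9 4 10 5 0 6 1]
Card 10 is at position 6.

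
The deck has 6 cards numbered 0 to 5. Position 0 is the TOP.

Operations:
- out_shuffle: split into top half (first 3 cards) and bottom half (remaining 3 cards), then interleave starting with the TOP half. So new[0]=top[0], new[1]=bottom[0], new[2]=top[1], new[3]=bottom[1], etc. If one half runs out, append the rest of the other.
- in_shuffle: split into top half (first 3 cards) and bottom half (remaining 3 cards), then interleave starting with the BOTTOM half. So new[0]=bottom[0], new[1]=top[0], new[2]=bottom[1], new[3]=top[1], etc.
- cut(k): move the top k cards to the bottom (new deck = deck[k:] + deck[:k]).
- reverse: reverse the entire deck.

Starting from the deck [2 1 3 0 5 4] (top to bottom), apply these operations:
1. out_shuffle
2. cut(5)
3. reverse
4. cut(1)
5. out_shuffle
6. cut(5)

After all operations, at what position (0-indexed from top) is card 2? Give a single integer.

After op 1 (out_shuffle): [2 0 1 5 3 4]
After op 2 (cut(5)): [4 2 0 1 5 3]
After op 3 (reverse): [3 5 1 0 2 4]
After op 4 (cut(1)): [5 1 0 2 4 3]
After op 5 (out_shuffle): [5 2 1 4 0 3]
After op 6 (cut(5)): [3 5 2 1 4 0]
Card 2 is at position 2.

Answer: 2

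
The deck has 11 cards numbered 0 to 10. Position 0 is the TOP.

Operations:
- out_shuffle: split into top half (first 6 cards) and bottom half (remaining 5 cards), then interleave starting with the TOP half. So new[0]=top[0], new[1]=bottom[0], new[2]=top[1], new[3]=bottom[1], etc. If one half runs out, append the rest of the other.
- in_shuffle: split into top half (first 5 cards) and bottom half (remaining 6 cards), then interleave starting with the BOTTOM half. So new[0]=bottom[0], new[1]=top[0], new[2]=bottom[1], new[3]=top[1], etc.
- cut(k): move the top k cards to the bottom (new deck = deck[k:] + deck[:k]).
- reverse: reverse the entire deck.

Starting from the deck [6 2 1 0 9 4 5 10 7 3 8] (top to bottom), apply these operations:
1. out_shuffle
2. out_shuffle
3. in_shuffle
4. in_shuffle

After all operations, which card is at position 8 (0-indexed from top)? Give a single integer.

After op 1 (out_shuffle): [6 5 2 10 1 7 0 3 9 8 4]
After op 2 (out_shuffle): [6 0 5 3 2 9 10 8 1 4 7]
After op 3 (in_shuffle): [9 6 10 0 8 5 1 3 4 2 7]
After op 4 (in_shuffle): [5 9 1 6 3 10 4 0 2 8 7]
Position 8: card 2.

Answer: 2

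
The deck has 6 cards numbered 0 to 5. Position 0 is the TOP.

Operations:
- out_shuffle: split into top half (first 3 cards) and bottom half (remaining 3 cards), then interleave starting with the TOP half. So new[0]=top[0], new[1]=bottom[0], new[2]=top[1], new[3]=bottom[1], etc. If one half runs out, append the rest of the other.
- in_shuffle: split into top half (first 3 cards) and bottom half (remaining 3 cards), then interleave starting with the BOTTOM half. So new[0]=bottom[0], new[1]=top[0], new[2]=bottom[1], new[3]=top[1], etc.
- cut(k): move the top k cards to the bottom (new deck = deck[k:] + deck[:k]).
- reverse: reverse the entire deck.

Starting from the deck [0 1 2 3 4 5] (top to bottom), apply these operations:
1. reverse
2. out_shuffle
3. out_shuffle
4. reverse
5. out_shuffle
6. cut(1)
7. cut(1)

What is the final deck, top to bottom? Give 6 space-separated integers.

After op 1 (reverse): [5 4 3 2 1 0]
After op 2 (out_shuffle): [5 2 4 1 3 0]
After op 3 (out_shuffle): [5 1 2 3 4 0]
After op 4 (reverse): [0 4 3 2 1 5]
After op 5 (out_shuffle): [0 2 4 1 3 5]
After op 6 (cut(1)): [2 4 1 3 5 0]
After op 7 (cut(1)): [4 1 3 5 0 2]

Answer: 4 1 3 5 0 2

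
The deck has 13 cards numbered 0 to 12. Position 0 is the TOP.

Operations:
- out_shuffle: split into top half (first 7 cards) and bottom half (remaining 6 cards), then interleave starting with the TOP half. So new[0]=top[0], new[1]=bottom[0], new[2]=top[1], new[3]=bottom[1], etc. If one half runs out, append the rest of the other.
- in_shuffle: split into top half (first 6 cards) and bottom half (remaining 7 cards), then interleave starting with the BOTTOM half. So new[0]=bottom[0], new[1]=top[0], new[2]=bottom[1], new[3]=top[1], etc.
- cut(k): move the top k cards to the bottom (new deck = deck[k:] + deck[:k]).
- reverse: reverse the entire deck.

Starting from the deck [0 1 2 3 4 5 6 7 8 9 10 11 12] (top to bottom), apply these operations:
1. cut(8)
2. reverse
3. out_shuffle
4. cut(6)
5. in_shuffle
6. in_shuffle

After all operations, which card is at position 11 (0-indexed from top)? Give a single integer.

After op 1 (cut(8)): [8 9 10 11 12 0 1 2 3 4 5 6 7]
After op 2 (reverse): [7 6 5 4 3 2 1 0 12 11 10 9 8]
After op 3 (out_shuffle): [7 0 6 12 5 11 4 10 3 9 2 8 1]
After op 4 (cut(6)): [4 10 3 9 2 8 1 7 0 6 12 5 11]
After op 5 (in_shuffle): [1 4 7 10 0 3 6 9 12 2 5 8 11]
After op 6 (in_shuffle): [6 1 9 4 12 7 2 10 5 0 8 3 11]
Position 11: card 3.

Answer: 3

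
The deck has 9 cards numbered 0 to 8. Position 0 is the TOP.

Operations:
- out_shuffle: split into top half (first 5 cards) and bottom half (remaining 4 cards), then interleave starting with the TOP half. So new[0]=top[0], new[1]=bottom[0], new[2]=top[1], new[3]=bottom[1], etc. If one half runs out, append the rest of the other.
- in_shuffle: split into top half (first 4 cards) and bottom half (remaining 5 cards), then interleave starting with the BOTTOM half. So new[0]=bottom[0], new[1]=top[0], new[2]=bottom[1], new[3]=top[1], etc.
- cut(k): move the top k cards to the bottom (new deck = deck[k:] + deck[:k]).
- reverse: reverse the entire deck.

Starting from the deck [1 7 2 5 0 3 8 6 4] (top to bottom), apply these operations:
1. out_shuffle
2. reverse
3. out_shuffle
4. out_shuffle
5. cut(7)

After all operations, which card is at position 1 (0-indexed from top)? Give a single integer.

After op 1 (out_shuffle): [1 3 7 8 2 6 5 4 0]
After op 2 (reverse): [0 4 5 6 2 8 7 3 1]
After op 3 (out_shuffle): [0 8 4 7 5 3 6 1 2]
After op 4 (out_shuffle): [0 3 8 6 4 1 7 2 5]
After op 5 (cut(7)): [2 5 0 3 8 6 4 1 7]
Position 1: card 5.

Answer: 5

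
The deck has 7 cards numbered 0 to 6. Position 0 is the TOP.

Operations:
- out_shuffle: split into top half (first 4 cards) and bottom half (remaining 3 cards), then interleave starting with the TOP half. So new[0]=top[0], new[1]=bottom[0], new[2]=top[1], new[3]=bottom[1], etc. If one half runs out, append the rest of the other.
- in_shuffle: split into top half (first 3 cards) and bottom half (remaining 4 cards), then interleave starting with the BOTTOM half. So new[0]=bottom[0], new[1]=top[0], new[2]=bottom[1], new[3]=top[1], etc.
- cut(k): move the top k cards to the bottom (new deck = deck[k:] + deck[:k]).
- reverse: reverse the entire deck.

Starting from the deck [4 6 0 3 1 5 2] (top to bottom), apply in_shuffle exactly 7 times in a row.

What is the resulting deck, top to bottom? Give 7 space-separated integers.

Answer: 3 4 1 6 5 0 2

Derivation:
After op 1 (in_shuffle): [3 4 1 6 5 0 2]
After op 2 (in_shuffle): [6 3 5 4 0 1 2]
After op 3 (in_shuffle): [4 6 0 3 1 5 2]
After op 4 (in_shuffle): [3 4 1 6 5 0 2]
After op 5 (in_shuffle): [6 3 5 4 0 1 2]
After op 6 (in_shuffle): [4 6 0 3 1 5 2]
After op 7 (in_shuffle): [3 4 1 6 5 0 2]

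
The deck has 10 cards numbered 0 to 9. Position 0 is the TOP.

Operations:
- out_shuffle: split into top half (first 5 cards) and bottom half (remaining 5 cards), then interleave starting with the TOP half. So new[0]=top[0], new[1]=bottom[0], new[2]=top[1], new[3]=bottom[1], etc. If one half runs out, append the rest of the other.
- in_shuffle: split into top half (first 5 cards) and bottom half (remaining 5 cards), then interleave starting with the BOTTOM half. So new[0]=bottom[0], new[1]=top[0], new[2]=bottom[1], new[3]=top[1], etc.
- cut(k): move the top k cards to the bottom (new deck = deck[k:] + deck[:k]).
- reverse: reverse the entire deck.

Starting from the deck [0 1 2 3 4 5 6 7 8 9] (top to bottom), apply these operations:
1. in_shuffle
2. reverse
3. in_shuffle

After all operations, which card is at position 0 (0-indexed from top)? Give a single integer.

Answer: 7

Derivation:
After op 1 (in_shuffle): [5 0 6 1 7 2 8 3 9 4]
After op 2 (reverse): [4 9 3 8 2 7 1 6 0 5]
After op 3 (in_shuffle): [7 4 1 9 6 3 0 8 5 2]
Position 0: card 7.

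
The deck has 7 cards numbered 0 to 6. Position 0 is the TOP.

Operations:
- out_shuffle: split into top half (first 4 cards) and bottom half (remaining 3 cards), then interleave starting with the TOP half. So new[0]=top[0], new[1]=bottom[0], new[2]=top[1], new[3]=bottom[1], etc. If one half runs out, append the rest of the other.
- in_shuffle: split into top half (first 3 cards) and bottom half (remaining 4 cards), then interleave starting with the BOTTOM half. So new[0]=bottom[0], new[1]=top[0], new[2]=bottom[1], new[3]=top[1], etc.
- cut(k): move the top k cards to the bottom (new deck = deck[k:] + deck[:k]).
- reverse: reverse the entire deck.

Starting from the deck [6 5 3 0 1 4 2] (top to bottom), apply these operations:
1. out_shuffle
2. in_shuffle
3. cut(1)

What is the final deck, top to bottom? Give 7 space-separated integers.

Answer: 6 3 1 2 5 0 4

Derivation:
After op 1 (out_shuffle): [6 1 5 4 3 2 0]
After op 2 (in_shuffle): [4 6 3 1 2 5 0]
After op 3 (cut(1)): [6 3 1 2 5 0 4]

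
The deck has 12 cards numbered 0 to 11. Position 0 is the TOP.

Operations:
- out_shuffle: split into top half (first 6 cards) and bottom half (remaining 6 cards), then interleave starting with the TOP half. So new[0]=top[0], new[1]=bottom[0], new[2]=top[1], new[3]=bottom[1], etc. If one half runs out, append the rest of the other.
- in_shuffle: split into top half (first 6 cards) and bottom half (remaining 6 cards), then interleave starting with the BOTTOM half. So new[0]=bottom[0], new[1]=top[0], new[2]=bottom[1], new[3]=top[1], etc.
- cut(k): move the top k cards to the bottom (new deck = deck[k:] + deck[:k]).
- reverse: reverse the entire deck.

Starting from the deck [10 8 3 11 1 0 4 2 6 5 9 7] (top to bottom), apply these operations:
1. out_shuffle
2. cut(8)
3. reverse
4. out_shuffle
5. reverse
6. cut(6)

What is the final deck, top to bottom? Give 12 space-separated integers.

After op 1 (out_shuffle): [10 4 8 2 3 6 11 5 1 9 0 7]
After op 2 (cut(8)): [1 9 0 7 10 4 8 2 3 6 11 5]
After op 3 (reverse): [5 11 6 3 2 8 4 10 7 0 9 1]
After op 4 (out_shuffle): [5 4 11 10 6 7 3 0 2 9 8 1]
After op 5 (reverse): [1 8 9 2 0 3 7 6 10 11 4 5]
After op 6 (cut(6)): [7 6 10 11 4 5 1 8 9 2 0 3]

Answer: 7 6 10 11 4 5 1 8 9 2 0 3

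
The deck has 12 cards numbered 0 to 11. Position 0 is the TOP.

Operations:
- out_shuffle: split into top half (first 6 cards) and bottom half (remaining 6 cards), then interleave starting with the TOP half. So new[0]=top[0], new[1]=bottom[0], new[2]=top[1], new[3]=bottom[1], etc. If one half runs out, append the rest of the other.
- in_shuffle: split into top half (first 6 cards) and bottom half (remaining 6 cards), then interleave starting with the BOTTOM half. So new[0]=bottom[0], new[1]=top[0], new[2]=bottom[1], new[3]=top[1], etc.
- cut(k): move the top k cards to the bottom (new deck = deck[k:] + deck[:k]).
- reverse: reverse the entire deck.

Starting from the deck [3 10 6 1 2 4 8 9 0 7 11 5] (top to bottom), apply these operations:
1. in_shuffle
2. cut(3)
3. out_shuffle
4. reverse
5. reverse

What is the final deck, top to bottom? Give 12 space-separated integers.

Answer: 10 2 0 5 6 4 7 8 1 3 11 9

Derivation:
After op 1 (in_shuffle): [8 3 9 10 0 6 7 1 11 2 5 4]
After op 2 (cut(3)): [10 0 6 7 1 11 2 5 4 8 3 9]
After op 3 (out_shuffle): [10 2 0 5 6 4 7 8 1 3 11 9]
After op 4 (reverse): [9 11 3 1 8 7 4 6 5 0 2 10]
After op 5 (reverse): [10 2 0 5 6 4 7 8 1 3 11 9]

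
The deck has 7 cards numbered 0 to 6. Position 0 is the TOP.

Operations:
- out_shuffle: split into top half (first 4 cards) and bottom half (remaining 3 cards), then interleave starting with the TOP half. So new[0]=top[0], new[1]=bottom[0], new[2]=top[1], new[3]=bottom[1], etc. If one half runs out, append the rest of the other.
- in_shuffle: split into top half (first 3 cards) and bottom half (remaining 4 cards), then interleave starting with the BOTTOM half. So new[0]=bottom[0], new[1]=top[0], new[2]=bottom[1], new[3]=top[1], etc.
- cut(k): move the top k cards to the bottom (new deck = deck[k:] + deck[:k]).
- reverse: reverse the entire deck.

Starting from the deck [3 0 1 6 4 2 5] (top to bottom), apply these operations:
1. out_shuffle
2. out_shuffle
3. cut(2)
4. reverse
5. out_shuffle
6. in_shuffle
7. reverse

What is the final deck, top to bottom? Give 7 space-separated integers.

Answer: 6 3 4 0 2 1 5

Derivation:
After op 1 (out_shuffle): [3 4 0 2 1 5 6]
After op 2 (out_shuffle): [3 1 4 5 0 6 2]
After op 3 (cut(2)): [4 5 0 6 2 3 1]
After op 4 (reverse): [1 3 2 6 0 5 4]
After op 5 (out_shuffle): [1 0 3 5 2 4 6]
After op 6 (in_shuffle): [5 1 2 0 4 3 6]
After op 7 (reverse): [6 3 4 0 2 1 5]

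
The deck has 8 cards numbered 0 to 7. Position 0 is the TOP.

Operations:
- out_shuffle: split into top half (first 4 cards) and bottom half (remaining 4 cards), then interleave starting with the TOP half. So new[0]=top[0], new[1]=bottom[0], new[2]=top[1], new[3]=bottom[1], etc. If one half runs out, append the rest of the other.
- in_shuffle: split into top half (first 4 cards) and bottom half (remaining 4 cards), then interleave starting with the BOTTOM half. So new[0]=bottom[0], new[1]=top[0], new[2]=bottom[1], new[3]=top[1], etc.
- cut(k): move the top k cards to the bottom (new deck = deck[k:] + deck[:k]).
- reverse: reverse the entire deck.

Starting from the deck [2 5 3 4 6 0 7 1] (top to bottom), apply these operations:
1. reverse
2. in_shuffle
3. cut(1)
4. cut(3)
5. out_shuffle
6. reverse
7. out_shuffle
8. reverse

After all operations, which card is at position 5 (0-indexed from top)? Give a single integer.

After op 1 (reverse): [1 7 0 6 4 3 5 2]
After op 2 (in_shuffle): [4 1 3 7 5 0 2 6]
After op 3 (cut(1)): [1 3 7 5 0 2 6 4]
After op 4 (cut(3)): [5 0 2 6 4 1 3 7]
After op 5 (out_shuffle): [5 4 0 1 2 3 6 7]
After op 6 (reverse): [7 6 3 2 1 0 4 5]
After op 7 (out_shuffle): [7 1 6 0 3 4 2 5]
After op 8 (reverse): [5 2 4 3 0 6 1 7]
Position 5: card 6.

Answer: 6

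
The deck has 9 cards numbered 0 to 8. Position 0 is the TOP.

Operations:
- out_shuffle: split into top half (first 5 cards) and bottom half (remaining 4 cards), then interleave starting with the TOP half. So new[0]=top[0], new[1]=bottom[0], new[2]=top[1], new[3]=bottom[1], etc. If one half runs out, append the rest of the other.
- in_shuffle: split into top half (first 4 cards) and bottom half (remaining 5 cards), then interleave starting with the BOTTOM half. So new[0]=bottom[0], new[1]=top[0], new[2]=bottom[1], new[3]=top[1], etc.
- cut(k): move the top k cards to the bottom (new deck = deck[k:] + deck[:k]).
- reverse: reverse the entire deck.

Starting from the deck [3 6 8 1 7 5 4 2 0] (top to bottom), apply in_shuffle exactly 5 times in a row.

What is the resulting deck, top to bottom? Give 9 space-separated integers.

After op 1 (in_shuffle): [7 3 5 6 4 8 2 1 0]
After op 2 (in_shuffle): [4 7 8 3 2 5 1 6 0]
After op 3 (in_shuffle): [2 4 5 7 1 8 6 3 0]
After op 4 (in_shuffle): [1 2 8 4 6 5 3 7 0]
After op 5 (in_shuffle): [6 1 5 2 3 8 7 4 0]

Answer: 6 1 5 2 3 8 7 4 0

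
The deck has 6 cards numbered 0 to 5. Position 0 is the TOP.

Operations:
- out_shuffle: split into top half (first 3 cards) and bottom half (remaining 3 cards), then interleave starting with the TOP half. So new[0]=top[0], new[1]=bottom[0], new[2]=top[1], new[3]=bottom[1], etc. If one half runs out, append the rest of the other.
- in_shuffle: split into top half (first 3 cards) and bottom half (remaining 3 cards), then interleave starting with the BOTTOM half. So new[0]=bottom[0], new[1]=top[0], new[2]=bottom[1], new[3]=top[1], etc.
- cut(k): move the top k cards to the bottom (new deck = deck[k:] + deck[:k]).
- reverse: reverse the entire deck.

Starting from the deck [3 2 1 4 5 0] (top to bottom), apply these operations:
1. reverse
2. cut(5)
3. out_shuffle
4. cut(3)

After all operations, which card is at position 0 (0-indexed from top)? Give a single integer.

After op 1 (reverse): [0 5 4 1 2 3]
After op 2 (cut(5)): [3 0 5 4 1 2]
After op 3 (out_shuffle): [3 4 0 1 5 2]
After op 4 (cut(3)): [1 5 2 3 4 0]
Position 0: card 1.

Answer: 1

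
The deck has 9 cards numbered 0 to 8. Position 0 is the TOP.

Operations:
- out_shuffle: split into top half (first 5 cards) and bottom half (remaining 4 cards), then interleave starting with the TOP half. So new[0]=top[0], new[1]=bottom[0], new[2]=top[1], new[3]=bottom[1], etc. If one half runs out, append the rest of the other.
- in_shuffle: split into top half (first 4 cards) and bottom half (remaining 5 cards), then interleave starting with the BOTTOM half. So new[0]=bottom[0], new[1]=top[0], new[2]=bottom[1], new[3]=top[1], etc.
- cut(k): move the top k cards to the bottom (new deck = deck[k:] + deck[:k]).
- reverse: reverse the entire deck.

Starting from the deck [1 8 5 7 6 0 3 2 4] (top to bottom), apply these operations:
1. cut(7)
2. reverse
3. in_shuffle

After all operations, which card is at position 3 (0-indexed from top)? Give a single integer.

After op 1 (cut(7)): [2 4 1 8 5 7 6 0 3]
After op 2 (reverse): [3 0 6 7 5 8 1 4 2]
After op 3 (in_shuffle): [5 3 8 0 1 6 4 7 2]
Position 3: card 0.

Answer: 0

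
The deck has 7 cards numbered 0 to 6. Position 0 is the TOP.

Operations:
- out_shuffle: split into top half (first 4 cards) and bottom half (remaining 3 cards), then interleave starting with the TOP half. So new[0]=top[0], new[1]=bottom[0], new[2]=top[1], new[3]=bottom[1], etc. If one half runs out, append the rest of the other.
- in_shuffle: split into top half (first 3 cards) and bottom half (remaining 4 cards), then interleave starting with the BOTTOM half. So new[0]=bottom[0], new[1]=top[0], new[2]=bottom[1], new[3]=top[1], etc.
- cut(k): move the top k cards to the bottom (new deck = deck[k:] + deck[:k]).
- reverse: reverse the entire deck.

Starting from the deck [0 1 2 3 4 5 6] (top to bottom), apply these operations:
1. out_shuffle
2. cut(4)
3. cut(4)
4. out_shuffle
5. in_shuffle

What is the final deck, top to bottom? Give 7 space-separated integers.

After op 1 (out_shuffle): [0 4 1 5 2 6 3]
After op 2 (cut(4)): [2 6 3 0 4 1 5]
After op 3 (cut(4)): [4 1 5 2 6 3 0]
After op 4 (out_shuffle): [4 6 1 3 5 0 2]
After op 5 (in_shuffle): [3 4 5 6 0 1 2]

Answer: 3 4 5 6 0 1 2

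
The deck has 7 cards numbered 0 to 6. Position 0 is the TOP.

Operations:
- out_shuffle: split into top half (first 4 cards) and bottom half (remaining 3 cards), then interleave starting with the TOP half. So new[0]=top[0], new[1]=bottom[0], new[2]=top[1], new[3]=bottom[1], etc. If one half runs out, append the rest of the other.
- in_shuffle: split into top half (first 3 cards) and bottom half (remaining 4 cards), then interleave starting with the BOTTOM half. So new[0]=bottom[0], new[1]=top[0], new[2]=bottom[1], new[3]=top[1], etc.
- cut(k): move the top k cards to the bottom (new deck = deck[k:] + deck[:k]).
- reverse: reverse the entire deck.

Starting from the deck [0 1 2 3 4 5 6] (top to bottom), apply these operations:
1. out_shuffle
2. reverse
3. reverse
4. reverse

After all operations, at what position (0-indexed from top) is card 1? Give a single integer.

Answer: 4

Derivation:
After op 1 (out_shuffle): [0 4 1 5 2 6 3]
After op 2 (reverse): [3 6 2 5 1 4 0]
After op 3 (reverse): [0 4 1 5 2 6 3]
After op 4 (reverse): [3 6 2 5 1 4 0]
Card 1 is at position 4.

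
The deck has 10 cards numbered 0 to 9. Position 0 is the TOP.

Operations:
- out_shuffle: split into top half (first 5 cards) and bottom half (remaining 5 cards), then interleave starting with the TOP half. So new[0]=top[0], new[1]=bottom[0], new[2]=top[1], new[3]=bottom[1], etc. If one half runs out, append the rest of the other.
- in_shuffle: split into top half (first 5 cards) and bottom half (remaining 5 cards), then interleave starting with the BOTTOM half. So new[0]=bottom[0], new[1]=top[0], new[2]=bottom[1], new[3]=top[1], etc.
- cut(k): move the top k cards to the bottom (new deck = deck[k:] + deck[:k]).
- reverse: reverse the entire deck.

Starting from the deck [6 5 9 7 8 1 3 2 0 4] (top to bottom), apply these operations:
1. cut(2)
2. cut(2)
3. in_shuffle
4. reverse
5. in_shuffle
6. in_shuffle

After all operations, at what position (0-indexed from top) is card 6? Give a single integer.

Answer: 9

Derivation:
After op 1 (cut(2)): [9 7 8 1 3 2 0 4 6 5]
After op 2 (cut(2)): [8 1 3 2 0 4 6 5 9 7]
After op 3 (in_shuffle): [4 8 6 1 5 3 9 2 7 0]
After op 4 (reverse): [0 7 2 9 3 5 1 6 8 4]
After op 5 (in_shuffle): [5 0 1 7 6 2 8 9 4 3]
After op 6 (in_shuffle): [2 5 8 0 9 1 4 7 3 6]
Card 6 is at position 9.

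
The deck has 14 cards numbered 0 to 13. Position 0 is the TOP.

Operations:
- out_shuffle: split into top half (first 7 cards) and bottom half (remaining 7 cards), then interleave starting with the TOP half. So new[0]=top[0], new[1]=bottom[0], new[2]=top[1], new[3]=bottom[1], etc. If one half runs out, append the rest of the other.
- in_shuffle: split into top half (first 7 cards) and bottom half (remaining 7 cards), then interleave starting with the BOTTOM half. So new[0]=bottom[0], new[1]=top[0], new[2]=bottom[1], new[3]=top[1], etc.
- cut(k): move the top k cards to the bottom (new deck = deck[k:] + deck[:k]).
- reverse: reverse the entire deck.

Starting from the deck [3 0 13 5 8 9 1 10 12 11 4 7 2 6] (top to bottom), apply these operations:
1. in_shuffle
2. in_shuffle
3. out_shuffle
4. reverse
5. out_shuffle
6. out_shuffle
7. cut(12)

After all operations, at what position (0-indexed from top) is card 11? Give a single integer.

After op 1 (in_shuffle): [10 3 12 0 11 13 4 5 7 8 2 9 6 1]
After op 2 (in_shuffle): [5 10 7 3 8 12 2 0 9 11 6 13 1 4]
After op 3 (out_shuffle): [5 0 10 9 7 11 3 6 8 13 12 1 2 4]
After op 4 (reverse): [4 2 1 12 13 8 6 3 11 7 9 10 0 5]
After op 5 (out_shuffle): [4 3 2 11 1 7 12 9 13 10 8 0 6 5]
After op 6 (out_shuffle): [4 9 3 13 2 10 11 8 1 0 7 6 12 5]
After op 7 (cut(12)): [12 5 4 9 3 13 2 10 11 8 1 0 7 6]
Card 11 is at position 8.

Answer: 8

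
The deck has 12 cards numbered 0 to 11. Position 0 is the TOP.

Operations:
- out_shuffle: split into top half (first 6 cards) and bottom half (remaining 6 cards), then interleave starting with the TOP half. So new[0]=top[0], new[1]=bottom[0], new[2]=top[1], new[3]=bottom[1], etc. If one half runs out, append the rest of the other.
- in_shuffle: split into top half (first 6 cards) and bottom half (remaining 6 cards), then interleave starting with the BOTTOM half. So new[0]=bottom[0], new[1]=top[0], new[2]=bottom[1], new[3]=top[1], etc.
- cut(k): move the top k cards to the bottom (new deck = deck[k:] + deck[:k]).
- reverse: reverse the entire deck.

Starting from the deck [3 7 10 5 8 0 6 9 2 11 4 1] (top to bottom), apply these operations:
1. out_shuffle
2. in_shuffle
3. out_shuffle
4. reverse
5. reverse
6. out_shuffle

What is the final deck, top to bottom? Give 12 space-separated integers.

After op 1 (out_shuffle): [3 6 7 9 10 2 5 11 8 4 0 1]
After op 2 (in_shuffle): [5 3 11 6 8 7 4 9 0 10 1 2]
After op 3 (out_shuffle): [5 4 3 9 11 0 6 10 8 1 7 2]
After op 4 (reverse): [2 7 1 8 10 6 0 11 9 3 4 5]
After op 5 (reverse): [5 4 3 9 11 0 6 10 8 1 7 2]
After op 6 (out_shuffle): [5 6 4 10 3 8 9 1 11 7 0 2]

Answer: 5 6 4 10 3 8 9 1 11 7 0 2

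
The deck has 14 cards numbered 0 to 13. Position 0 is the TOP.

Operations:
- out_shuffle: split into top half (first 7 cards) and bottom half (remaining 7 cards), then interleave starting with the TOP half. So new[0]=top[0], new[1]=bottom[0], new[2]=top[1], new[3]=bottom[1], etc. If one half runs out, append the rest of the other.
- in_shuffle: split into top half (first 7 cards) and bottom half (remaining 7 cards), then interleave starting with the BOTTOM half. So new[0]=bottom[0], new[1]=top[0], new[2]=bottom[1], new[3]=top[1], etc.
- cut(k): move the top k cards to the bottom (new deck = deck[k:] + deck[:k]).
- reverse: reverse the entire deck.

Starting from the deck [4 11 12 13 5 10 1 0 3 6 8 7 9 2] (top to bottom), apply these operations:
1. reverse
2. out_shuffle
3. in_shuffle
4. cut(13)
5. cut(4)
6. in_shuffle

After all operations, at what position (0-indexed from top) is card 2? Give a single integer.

Answer: 10

Derivation:
After op 1 (reverse): [2 9 7 8 6 3 0 1 10 5 13 12 11 4]
After op 2 (out_shuffle): [2 1 9 10 7 5 8 13 6 12 3 11 0 4]
After op 3 (in_shuffle): [13 2 6 1 12 9 3 10 11 7 0 5 4 8]
After op 4 (cut(13)): [8 13 2 6 1 12 9 3 10 11 7 0 5 4]
After op 5 (cut(4)): [1 12 9 3 10 11 7 0 5 4 8 13 2 6]
After op 6 (in_shuffle): [0 1 5 12 4 9 8 3 13 10 2 11 6 7]
Card 2 is at position 10.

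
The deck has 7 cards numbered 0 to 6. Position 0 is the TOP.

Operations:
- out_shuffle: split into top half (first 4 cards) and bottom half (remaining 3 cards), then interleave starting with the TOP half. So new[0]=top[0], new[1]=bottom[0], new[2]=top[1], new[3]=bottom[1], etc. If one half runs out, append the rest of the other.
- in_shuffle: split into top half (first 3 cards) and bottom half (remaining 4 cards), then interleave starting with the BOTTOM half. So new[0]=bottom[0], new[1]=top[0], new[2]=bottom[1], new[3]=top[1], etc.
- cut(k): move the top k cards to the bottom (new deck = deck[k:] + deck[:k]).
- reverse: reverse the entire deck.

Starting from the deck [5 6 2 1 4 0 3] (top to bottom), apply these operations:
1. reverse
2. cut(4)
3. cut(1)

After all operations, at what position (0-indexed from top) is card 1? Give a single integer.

Answer: 5

Derivation:
After op 1 (reverse): [3 0 4 1 2 6 5]
After op 2 (cut(4)): [2 6 5 3 0 4 1]
After op 3 (cut(1)): [6 5 3 0 4 1 2]
Card 1 is at position 5.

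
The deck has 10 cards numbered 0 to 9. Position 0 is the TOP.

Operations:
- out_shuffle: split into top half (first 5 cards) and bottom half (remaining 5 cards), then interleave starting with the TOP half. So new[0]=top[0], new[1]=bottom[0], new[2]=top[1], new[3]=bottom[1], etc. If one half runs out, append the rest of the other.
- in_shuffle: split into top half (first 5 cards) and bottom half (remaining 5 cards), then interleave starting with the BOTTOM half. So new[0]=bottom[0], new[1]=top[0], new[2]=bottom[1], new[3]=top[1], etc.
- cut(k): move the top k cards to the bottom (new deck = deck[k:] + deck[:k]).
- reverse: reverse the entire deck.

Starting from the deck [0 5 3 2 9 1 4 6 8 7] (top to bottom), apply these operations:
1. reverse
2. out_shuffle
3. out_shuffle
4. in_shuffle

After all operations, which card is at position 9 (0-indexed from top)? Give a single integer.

Answer: 8

Derivation:
After op 1 (reverse): [7 8 6 4 1 9 2 3 5 0]
After op 2 (out_shuffle): [7 9 8 2 6 3 4 5 1 0]
After op 3 (out_shuffle): [7 3 9 4 8 5 2 1 6 0]
After op 4 (in_shuffle): [5 7 2 3 1 9 6 4 0 8]
Position 9: card 8.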